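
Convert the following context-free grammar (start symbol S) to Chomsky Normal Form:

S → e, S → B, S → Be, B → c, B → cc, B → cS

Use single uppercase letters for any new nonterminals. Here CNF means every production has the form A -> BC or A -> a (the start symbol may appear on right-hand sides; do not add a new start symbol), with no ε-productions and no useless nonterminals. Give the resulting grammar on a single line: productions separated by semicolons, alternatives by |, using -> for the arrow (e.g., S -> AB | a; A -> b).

S -> c | e | AA | AS | BC; A -> c; B -> c | AA | AS; C -> e

No ε-productions.
After unit-elimination: S -> c | e | Be | cS | cc; B -> c | cS | cc.
TERM: introduce A -> c, C -> e and substitute in every rule of length ≥2.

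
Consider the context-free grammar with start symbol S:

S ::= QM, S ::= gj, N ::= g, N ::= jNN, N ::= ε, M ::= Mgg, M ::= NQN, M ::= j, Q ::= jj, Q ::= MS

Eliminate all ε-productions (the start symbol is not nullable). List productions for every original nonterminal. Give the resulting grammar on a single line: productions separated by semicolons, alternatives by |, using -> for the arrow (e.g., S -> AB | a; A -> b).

S -> QM | gj; M -> Q | j | NQ | QN | Mgg | NQN; N -> g | j | jN | jNN; Q -> MS | jj

Nullable set: {N}.
M -> NQN: N, N nullable, giving NQ | NQN | Q | QN.
Drop N -> ε.
N -> jNN: N, N nullable, giving j | jN | jNN.
Unchanged (no nullable symbols): S -> QM; S -> gj; M -> Mgg; M -> j; N -> g; Q -> MS; Q -> jj.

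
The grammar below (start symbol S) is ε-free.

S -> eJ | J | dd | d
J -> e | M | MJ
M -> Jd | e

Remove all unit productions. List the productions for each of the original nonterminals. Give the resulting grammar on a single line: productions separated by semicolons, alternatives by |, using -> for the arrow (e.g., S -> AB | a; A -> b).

S -> d | e | Jd | MJ | dd | eJ; J -> e | Jd | MJ; M -> e | Jd

Unit productions: J->M, S->J.
Unit pairs (A ⇒* B via units): (J,M), (S,J), (S,M).
S: inherits non-unit rules of {J, M, S} → Jd | MJ | d | dd | e | eJ.
J: inherits non-unit rules of {J, M} → Jd | MJ | e.
M: inherits non-unit rules of {M} → Jd | e.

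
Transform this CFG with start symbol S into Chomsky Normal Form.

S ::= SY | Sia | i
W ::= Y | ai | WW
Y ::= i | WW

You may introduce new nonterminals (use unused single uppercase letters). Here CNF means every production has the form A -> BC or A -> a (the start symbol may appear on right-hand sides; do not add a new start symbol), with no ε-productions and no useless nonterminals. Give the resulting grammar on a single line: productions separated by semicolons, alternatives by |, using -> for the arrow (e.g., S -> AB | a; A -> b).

S -> i | SC | SY; A -> i; B -> a; C -> AB; W -> i | BA | WW; Y -> i | WW

No ε-productions.
After unit-elimination: S -> i | SY | Sia; W -> i | WW | ai; Y -> i | WW.
TERM: introduce B -> a, A -> i and substitute in every rule of length ≥2.
BIN: S -> SAB becomes S -> SC, C -> AB.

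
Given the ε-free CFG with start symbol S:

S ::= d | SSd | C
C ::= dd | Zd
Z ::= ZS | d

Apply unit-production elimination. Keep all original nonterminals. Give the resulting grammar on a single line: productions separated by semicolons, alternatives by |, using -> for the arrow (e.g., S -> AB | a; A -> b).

S -> d | Zd | dd | SSd; C -> Zd | dd; Z -> d | ZS

Unit productions: S->C.
Unit pairs (A ⇒* B via units): (S,C).
S: inherits non-unit rules of {C, S} → SSd | Zd | d | dd.
C: inherits non-unit rules of {C} → Zd | dd.
Z: inherits non-unit rules of {Z} → ZS | d.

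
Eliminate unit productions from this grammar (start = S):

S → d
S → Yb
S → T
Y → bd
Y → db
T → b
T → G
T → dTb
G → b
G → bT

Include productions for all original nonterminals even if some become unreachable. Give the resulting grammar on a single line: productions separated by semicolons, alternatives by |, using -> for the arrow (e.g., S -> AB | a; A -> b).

Unit productions: S->T, T->G.
Unit pairs (A ⇒* B via units): (S,G), (S,T), (T,G).
S: inherits non-unit rules of {G, S, T} → Yb | b | bT | d | dTb.
G: inherits non-unit rules of {G} → b | bT.
T: inherits non-unit rules of {G, T} → b | bT | dTb.
Y: inherits non-unit rules of {Y} → bd | db.

S -> b | d | Yb | bT | dTb; G -> b | bT; T -> b | bT | dTb; Y -> bd | db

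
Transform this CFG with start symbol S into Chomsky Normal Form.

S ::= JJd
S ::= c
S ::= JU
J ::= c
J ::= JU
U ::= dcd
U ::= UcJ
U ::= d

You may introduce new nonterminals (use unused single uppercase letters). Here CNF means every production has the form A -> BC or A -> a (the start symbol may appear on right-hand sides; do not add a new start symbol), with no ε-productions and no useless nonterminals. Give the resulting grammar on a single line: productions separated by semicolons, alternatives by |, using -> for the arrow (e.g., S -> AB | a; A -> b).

S -> c | JC | JU; A -> d; B -> c; C -> JA; D -> BA; E -> BJ; J -> c | JU; U -> d | AD | UE

No ε-productions.
No unit productions to eliminate.
TERM: introduce B -> c, A -> d and substitute in every rule of length ≥2.
BIN: S -> JJA becomes S -> JC, C -> JA; U -> ABA becomes U -> AD, D -> BA; U -> UBJ becomes U -> UE, E -> BJ.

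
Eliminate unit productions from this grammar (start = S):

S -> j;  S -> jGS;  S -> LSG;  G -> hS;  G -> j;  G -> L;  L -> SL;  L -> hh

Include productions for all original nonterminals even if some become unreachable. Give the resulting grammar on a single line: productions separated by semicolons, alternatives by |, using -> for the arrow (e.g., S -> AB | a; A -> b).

S -> j | LSG | jGS; G -> j | SL | hS | hh; L -> SL | hh

Unit productions: G->L.
Unit pairs (A ⇒* B via units): (G,L).
S: inherits non-unit rules of {S} → LSG | j | jGS.
G: inherits non-unit rules of {G, L} → SL | hS | hh | j.
L: inherits non-unit rules of {L} → SL | hh.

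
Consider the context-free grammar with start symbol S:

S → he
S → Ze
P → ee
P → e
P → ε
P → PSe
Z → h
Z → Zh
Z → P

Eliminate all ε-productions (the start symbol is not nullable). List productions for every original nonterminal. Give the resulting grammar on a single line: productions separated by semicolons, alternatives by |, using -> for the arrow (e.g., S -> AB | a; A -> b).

S -> e | Ze | he; P -> e | Se | ee | PSe; Z -> P | h | Zh

Nullable set: {P, Z}.
S -> Ze: Z nullable, giving Ze | e.
Drop P -> ε.
P -> PSe: P nullable, giving PSe | Se.
Z -> P: P nullable, giving P.
Z -> Zh: Z nullable, giving Zh | h.
Unchanged (no nullable symbols): S -> he; P -> e; P -> ee; Z -> h.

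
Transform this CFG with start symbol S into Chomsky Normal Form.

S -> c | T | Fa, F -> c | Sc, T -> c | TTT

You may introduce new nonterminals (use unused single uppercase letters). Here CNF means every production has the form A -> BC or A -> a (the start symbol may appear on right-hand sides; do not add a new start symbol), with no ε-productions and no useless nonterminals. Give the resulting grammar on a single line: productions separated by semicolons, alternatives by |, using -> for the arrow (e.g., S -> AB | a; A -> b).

S -> c | FB | TC; A -> c; B -> a; C -> TT; D -> TT; F -> c | SA; T -> c | TD

No ε-productions.
After unit-elimination: S -> c | Fa | TTT; F -> c | Sc; T -> c | TTT.
TERM: introduce B -> a, A -> c and substitute in every rule of length ≥2.
BIN: S -> TTT becomes S -> TC, C -> TT; T -> TTT becomes T -> TD, D -> TT.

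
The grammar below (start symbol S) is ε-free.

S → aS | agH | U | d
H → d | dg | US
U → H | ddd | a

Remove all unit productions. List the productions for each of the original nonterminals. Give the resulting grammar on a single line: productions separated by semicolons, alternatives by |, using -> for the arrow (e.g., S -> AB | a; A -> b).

S -> a | d | US | aS | dg | agH | ddd; H -> d | US | dg; U -> a | d | US | dg | ddd

Unit productions: S->U, U->H.
Unit pairs (A ⇒* B via units): (S,H), (S,U), (U,H).
S: inherits non-unit rules of {H, S, U} → US | a | aS | agH | d | ddd | dg.
H: inherits non-unit rules of {H} → US | d | dg.
U: inherits non-unit rules of {H, U} → US | a | d | ddd | dg.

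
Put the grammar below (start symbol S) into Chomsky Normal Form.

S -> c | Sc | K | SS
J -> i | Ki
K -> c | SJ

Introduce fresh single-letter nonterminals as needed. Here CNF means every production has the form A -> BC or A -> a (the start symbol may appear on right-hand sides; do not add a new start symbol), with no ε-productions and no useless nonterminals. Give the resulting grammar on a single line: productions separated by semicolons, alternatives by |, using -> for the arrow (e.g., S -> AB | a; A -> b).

S -> c | SB | SJ | SS; A -> i; B -> c; J -> i | KA; K -> c | SJ

No ε-productions.
After unit-elimination: S -> c | SJ | SS | Sc; J -> i | Ki; K -> c | SJ.
TERM: introduce B -> c, A -> i and substitute in every rule of length ≥2.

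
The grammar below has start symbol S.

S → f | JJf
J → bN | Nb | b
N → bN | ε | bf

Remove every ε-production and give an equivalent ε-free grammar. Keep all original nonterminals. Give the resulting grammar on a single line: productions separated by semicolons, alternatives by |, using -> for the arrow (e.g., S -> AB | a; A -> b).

Nullable set: {N}.
J -> Nb: N nullable, giving Nb | b.
J -> bN: N nullable, giving b | bN.
Drop N -> ε.
N -> bN: N nullable, giving b | bN.
Unchanged (no nullable symbols): S -> JJf; S -> f; J -> b; N -> bf.

S -> f | JJf; J -> b | Nb | bN; N -> b | bN | bf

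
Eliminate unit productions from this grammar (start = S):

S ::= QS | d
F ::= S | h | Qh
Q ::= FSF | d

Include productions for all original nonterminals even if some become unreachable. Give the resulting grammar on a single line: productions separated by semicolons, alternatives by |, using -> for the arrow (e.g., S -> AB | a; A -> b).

Unit productions: F->S.
Unit pairs (A ⇒* B via units): (F,S).
S: inherits non-unit rules of {S} → QS | d.
F: inherits non-unit rules of {F, S} → QS | Qh | d | h.
Q: inherits non-unit rules of {Q} → FSF | d.

S -> d | QS; F -> d | h | QS | Qh; Q -> d | FSF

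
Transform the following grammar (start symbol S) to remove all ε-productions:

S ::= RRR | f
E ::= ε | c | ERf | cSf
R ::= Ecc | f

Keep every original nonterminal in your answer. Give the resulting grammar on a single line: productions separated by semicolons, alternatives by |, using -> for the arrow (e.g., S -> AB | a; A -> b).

Nullable set: {E}.
Drop E -> ε.
E -> ERf: E nullable, giving ERf | Rf.
R -> Ecc: E nullable, giving Ecc | cc.
Unchanged (no nullable symbols): S -> RRR; S -> f; E -> c; E -> cSf; R -> f.

S -> f | RRR; E -> c | Rf | ERf | cSf; R -> f | cc | Ecc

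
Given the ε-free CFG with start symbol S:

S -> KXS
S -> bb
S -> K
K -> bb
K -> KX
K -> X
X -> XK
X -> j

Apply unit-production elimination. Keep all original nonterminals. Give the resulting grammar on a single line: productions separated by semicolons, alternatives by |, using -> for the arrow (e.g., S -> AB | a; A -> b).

Unit productions: K->X, S->K.
Unit pairs (A ⇒* B via units): (K,X), (S,K), (S,X).
S: inherits non-unit rules of {K, S, X} → KX | KXS | XK | bb | j.
K: inherits non-unit rules of {K, X} → KX | XK | bb | j.
X: inherits non-unit rules of {X} → XK | j.

S -> j | KX | XK | bb | KXS; K -> j | KX | XK | bb; X -> j | XK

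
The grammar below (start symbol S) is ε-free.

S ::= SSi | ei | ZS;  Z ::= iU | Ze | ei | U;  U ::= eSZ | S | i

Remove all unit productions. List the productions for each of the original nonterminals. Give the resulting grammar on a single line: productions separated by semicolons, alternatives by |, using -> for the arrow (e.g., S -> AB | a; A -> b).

Unit productions: U->S, Z->U.
Unit pairs (A ⇒* B via units): (U,S), (Z,S), (Z,U).
S: inherits non-unit rules of {S} → SSi | ZS | ei.
U: inherits non-unit rules of {S, U} → SSi | ZS | eSZ | ei | i.
Z: inherits non-unit rules of {S, U, Z} → SSi | ZS | Ze | eSZ | ei | i | iU.

S -> ZS | ei | SSi; U -> i | ZS | ei | SSi | eSZ; Z -> i | ZS | Ze | ei | iU | SSi | eSZ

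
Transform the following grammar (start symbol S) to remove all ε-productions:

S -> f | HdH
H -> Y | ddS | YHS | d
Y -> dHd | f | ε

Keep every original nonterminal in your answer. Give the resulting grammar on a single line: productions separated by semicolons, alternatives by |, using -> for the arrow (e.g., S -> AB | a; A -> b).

S -> d | f | Hd | dH | HdH; H -> S | Y | d | HS | YS | YHS | ddS; Y -> f | dd | dHd

Nullable set: {H, Y}.
S -> HdH: H, H nullable, giving Hd | HdH | d | dH.
H -> Y: Y nullable, giving Y.
H -> YHS: Y, H nullable, giving HS | S | YHS | YS.
Drop Y -> ε.
Y -> dHd: H nullable, giving dHd | dd.
Unchanged (no nullable symbols): S -> f; H -> d; H -> ddS; Y -> f.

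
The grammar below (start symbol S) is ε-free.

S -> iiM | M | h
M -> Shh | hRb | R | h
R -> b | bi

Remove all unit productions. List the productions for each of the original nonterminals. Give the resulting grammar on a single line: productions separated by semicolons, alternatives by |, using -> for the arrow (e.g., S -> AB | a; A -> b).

Unit productions: M->R, S->M.
Unit pairs (A ⇒* B via units): (M,R), (S,M), (S,R).
S: inherits non-unit rules of {M, R, S} → Shh | b | bi | h | hRb | iiM.
M: inherits non-unit rules of {M, R} → Shh | b | bi | h | hRb.
R: inherits non-unit rules of {R} → b | bi.

S -> b | h | bi | Shh | hRb | iiM; M -> b | h | bi | Shh | hRb; R -> b | bi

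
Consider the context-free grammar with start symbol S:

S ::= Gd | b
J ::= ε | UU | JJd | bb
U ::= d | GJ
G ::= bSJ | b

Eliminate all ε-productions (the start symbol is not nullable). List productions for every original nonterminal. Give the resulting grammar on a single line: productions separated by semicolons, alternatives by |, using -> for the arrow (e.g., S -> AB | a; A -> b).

Nullable set: {J}.
G -> bSJ: J nullable, giving bS | bSJ.
Drop J -> ε.
J -> JJd: J, J nullable, giving JJd | Jd | d.
U -> GJ: J nullable, giving G | GJ.
Unchanged (no nullable symbols): S -> Gd; S -> b; G -> b; J -> UU; J -> bb; U -> d.

S -> b | Gd; G -> b | bS | bSJ; J -> d | Jd | UU | bb | JJd; U -> G | d | GJ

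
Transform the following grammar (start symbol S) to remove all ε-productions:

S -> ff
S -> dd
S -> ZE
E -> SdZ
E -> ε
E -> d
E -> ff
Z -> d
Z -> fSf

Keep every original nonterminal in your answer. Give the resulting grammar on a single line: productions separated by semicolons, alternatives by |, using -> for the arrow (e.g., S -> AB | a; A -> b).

S -> Z | ZE | dd | ff; E -> d | ff | SdZ; Z -> d | fSf

Nullable set: {E}.
S -> ZE: E nullable, giving Z | ZE.
Drop E -> ε.
Unchanged (no nullable symbols): S -> dd; S -> ff; E -> SdZ; E -> d; E -> ff; Z -> d; Z -> fSf.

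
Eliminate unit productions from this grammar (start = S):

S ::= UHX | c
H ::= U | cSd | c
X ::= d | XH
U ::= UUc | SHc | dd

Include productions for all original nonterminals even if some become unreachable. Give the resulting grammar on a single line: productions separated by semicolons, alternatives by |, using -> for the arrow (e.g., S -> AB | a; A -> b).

S -> c | UHX; H -> c | dd | SHc | UUc | cSd; U -> dd | SHc | UUc; X -> d | XH

Unit productions: H->U.
Unit pairs (A ⇒* B via units): (H,U).
S: inherits non-unit rules of {S} → UHX | c.
H: inherits non-unit rules of {H, U} → SHc | UUc | c | cSd | dd.
U: inherits non-unit rules of {U} → SHc | UUc | dd.
X: inherits non-unit rules of {X} → XH | d.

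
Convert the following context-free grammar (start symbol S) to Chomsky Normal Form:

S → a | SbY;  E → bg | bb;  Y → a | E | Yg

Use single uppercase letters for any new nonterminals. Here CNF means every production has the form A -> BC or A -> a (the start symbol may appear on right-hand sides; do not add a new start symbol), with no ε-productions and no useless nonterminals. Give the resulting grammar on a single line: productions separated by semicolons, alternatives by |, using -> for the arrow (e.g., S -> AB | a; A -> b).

S -> a | SC; A -> b; B -> g; C -> AY; Y -> a | AA | AB | YB

No ε-productions.
After unit-elimination: S -> a | SbY; E -> bb | bg; Y -> a | Yg | bb | bg.
TERM: introduce A -> b, B -> g and substitute in every rule of length ≥2.
BIN: S -> SAY becomes S -> SC, C -> AY.
Drop unreachable/unproductive: E.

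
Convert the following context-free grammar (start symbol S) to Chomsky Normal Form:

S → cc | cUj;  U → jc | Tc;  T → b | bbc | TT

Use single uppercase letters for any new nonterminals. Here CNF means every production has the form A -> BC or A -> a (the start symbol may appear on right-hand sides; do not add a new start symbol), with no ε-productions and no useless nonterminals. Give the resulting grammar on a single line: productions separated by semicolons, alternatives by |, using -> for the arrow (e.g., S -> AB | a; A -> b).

S -> AA | AD; A -> c; B -> j; C -> b; D -> UB; E -> CA; T -> b | CE | TT; U -> BA | TA

No ε-productions.
No unit productions to eliminate.
TERM: introduce C -> b, A -> c, B -> j and substitute in every rule of length ≥2.
BIN: S -> AUB becomes S -> AD, D -> UB; T -> CCA becomes T -> CE, E -> CA.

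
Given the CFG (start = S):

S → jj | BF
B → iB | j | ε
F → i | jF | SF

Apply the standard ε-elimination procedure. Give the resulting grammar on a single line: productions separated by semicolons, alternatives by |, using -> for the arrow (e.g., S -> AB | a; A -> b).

S -> F | BF | jj; B -> i | j | iB; F -> i | SF | jF

Nullable set: {B}.
S -> BF: B nullable, giving BF | F.
Drop B -> ε.
B -> iB: B nullable, giving i | iB.
Unchanged (no nullable symbols): S -> jj; B -> j; F -> SF; F -> i; F -> jF.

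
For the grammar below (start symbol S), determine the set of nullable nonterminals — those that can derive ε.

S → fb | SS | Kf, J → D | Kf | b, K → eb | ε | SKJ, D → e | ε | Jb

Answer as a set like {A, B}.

Directly nullable (have an ε-rule): {D, K}.
J is nullable via J -> D (every symbol on the right is already known nullable).
Not nullable: S — each has a terminal in every rule's right-hand side or depends on a non-nullable symbol.

{D, J, K}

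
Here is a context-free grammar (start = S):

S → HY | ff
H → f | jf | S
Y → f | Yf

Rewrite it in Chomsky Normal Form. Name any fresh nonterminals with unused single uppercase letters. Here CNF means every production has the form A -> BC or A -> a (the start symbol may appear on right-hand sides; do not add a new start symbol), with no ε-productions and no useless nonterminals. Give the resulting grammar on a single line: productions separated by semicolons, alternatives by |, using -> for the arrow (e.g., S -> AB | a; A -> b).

S -> AA | HY; A -> f; B -> j; H -> f | AA | BA | HY; Y -> f | YA

No ε-productions.
After unit-elimination: S -> HY | ff; H -> f | HY | ff | jf; Y -> f | Yf.
TERM: introduce A -> f, B -> j and substitute in every rule of length ≥2.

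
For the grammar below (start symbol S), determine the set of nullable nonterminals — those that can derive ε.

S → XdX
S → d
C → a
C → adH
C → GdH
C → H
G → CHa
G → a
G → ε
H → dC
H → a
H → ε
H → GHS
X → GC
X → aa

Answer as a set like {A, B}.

{C, G, H, X}

Directly nullable (have an ε-rule): {G, H}.
C is nullable via C -> H (every symbol on the right is already known nullable).
X is nullable via X -> GC (every symbol on the right is already known nullable).
Not nullable: S — each has a terminal in every rule's right-hand side or depends on a non-nullable symbol.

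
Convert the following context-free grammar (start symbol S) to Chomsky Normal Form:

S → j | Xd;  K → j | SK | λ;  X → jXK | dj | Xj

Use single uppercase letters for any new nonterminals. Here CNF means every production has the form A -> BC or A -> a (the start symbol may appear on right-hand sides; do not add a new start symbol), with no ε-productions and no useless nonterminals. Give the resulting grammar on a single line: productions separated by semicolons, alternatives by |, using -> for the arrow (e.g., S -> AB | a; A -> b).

S -> j | XA; A -> d; B -> j; C -> XK; K -> j | SK | XA; X -> AB | BC | BX | XB

Nullable: {K}; after ε-elimination: S -> j | Xd; K -> S | j | SK; X -> Xj | dj | jX | jXK.
After unit-elimination: S -> j | Xd; K -> j | SK | Xd; X -> Xj | dj | jX | jXK.
TERM: introduce A -> d, B -> j and substitute in every rule of length ≥2.
BIN: X -> BXK becomes X -> BC, C -> XK.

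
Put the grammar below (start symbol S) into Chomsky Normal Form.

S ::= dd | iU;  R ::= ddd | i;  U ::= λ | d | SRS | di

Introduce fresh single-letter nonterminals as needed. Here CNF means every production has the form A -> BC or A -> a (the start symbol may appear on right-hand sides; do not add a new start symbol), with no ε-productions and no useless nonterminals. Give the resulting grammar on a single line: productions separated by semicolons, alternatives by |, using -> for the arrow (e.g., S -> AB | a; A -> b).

Nullable: {U}; after ε-elimination: S -> i | dd | iU; R -> i | ddd; U -> d | di | SRS.
No unit productions to eliminate.
TERM: introduce A -> d, B -> i and substitute in every rule of length ≥2.
BIN: R -> AAA becomes R -> AC, C -> AA; U -> SRS becomes U -> SD, D -> RS.

S -> i | AA | BU; A -> d; B -> i; C -> AA; D -> RS; R -> i | AC; U -> d | AB | SD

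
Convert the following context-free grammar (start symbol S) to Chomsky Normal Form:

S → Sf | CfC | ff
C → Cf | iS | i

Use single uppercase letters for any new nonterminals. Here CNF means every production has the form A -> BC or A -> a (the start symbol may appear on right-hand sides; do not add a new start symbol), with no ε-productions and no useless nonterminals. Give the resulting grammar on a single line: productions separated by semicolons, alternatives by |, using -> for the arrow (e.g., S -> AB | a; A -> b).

S -> AA | CD | SA; A -> f; B -> i; C -> i | BS | CA; D -> AC

No ε-productions.
No unit productions to eliminate.
TERM: introduce A -> f, B -> i and substitute in every rule of length ≥2.
BIN: S -> CAC becomes S -> CD, D -> AC.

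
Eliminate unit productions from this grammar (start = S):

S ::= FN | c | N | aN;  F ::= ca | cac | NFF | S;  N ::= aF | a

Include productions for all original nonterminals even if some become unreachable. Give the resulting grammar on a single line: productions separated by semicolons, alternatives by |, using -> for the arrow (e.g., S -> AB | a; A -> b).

S -> a | c | FN | aF | aN; F -> a | c | FN | aF | aN | ca | NFF | cac; N -> a | aF

Unit productions: F->S, S->N.
Unit pairs (A ⇒* B via units): (F,N), (F,S), (S,N).
S: inherits non-unit rules of {N, S} → FN | a | aF | aN | c.
F: inherits non-unit rules of {F, N, S} → FN | NFF | a | aF | aN | c | ca | cac.
N: inherits non-unit rules of {N} → a | aF.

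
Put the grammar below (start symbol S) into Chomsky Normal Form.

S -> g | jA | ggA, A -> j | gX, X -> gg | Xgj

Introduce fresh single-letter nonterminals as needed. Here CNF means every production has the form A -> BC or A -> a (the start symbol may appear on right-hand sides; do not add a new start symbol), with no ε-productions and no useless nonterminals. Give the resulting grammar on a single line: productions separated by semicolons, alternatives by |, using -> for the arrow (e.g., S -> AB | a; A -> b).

No ε-productions.
No unit productions to eliminate.
TERM: introduce B -> g, C -> j and substitute in every rule of length ≥2.
BIN: S -> BBA becomes S -> BD, D -> BA; X -> XBC becomes X -> XE, E -> BC.

S -> g | BD | CA; A -> j | BX; B -> g; C -> j; D -> BA; E -> BC; X -> BB | XE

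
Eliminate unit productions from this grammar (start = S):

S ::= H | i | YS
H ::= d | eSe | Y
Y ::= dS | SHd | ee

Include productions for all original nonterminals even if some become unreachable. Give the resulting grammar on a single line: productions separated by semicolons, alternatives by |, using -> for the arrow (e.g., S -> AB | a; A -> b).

S -> d | i | YS | dS | ee | SHd | eSe; H -> d | dS | ee | SHd | eSe; Y -> dS | ee | SHd

Unit productions: H->Y, S->H.
Unit pairs (A ⇒* B via units): (H,Y), (S,H), (S,Y).
S: inherits non-unit rules of {H, S, Y} → SHd | YS | d | dS | eSe | ee | i.
H: inherits non-unit rules of {H, Y} → SHd | d | dS | eSe | ee.
Y: inherits non-unit rules of {Y} → SHd | dS | ee.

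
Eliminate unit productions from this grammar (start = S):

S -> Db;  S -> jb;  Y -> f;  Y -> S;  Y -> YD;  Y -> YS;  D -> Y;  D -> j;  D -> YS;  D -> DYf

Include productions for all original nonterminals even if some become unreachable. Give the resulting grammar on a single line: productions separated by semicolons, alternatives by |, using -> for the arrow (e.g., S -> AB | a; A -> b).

Unit productions: D->Y, Y->S.
Unit pairs (A ⇒* B via units): (D,S), (D,Y), (Y,S).
S: inherits non-unit rules of {S} → Db | jb.
D: inherits non-unit rules of {D, S, Y} → DYf | Db | YD | YS | f | j | jb.
Y: inherits non-unit rules of {S, Y} → Db | YD | YS | f | jb.

S -> Db | jb; D -> f | j | Db | YD | YS | jb | DYf; Y -> f | Db | YD | YS | jb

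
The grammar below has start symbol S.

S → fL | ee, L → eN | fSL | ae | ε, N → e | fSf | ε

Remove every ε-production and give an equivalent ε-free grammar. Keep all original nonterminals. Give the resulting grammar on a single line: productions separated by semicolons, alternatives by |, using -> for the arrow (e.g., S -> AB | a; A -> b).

Nullable set: {L, N}.
S -> fL: L nullable, giving f | fL.
Drop L -> ε.
L -> eN: N nullable, giving e | eN.
L -> fSL: L nullable, giving fS | fSL.
Drop N -> ε.
Unchanged (no nullable symbols): S -> ee; L -> ae; N -> e; N -> fSf.

S -> f | ee | fL; L -> e | ae | eN | fS | fSL; N -> e | fSf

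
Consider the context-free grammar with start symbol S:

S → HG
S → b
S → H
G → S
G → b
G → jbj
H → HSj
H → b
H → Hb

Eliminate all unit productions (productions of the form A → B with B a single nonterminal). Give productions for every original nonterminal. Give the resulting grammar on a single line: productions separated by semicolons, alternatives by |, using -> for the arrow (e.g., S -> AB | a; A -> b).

Unit productions: G->S, S->H.
Unit pairs (A ⇒* B via units): (G,H), (G,S), (S,H).
S: inherits non-unit rules of {H, S} → HG | HSj | Hb | b.
G: inherits non-unit rules of {G, H, S} → HG | HSj | Hb | b | jbj.
H: inherits non-unit rules of {H} → HSj | Hb | b.

S -> b | HG | Hb | HSj; G -> b | HG | Hb | HSj | jbj; H -> b | Hb | HSj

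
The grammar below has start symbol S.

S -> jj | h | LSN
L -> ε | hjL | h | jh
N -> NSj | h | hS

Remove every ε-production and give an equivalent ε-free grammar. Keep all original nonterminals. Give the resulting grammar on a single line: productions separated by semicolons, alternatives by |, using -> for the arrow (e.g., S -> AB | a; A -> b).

S -> h | SN | jj | LSN; L -> h | hj | jh | hjL; N -> h | hS | NSj

Nullable set: {L}.
S -> LSN: L nullable, giving LSN | SN.
Drop L -> ε.
L -> hjL: L nullable, giving hj | hjL.
Unchanged (no nullable symbols): S -> h; S -> jj; L -> h; L -> jh; N -> NSj; N -> h; N -> hS.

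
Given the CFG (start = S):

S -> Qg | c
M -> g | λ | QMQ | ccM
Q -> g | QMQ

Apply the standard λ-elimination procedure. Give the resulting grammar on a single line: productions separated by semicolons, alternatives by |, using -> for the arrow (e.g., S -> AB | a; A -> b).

S -> c | Qg; M -> g | QQ | cc | QMQ | ccM; Q -> g | QQ | QMQ

Nullable set: {M}.
Drop M -> λ.
M -> QMQ: M nullable, giving QMQ | QQ.
M -> ccM: M nullable, giving cc | ccM.
Q -> QMQ: M nullable, giving QMQ | QQ.
Unchanged (no nullable symbols): S -> Qg; S -> c; M -> g; Q -> g.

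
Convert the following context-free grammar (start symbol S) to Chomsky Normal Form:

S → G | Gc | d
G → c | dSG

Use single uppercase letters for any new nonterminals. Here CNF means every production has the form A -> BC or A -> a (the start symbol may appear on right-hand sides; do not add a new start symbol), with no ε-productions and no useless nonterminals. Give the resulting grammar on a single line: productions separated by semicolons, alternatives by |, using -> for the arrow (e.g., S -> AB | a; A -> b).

S -> c | d | AD | GB; A -> d; B -> c; C -> SG; D -> SG; G -> c | AC

No ε-productions.
After unit-elimination: S -> c | d | Gc | dSG; G -> c | dSG.
TERM: introduce B -> c, A -> d and substitute in every rule of length ≥2.
BIN: G -> ASG becomes G -> AC, C -> SG; S -> ASG becomes S -> AD, D -> SG.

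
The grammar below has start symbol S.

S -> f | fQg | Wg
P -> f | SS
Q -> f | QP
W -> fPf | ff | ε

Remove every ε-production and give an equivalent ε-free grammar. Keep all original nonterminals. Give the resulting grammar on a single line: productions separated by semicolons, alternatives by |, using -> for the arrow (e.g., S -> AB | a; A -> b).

Nullable set: {W}.
S -> Wg: W nullable, giving Wg | g.
Drop W -> ε.
Unchanged (no nullable symbols): S -> f; S -> fQg; P -> SS; P -> f; Q -> QP; Q -> f; W -> fPf; W -> ff.

S -> f | g | Wg | fQg; P -> f | SS; Q -> f | QP; W -> ff | fPf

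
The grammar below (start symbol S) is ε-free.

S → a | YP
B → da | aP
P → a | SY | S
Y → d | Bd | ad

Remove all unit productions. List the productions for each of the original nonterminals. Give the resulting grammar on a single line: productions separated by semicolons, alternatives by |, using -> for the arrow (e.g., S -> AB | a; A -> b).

S -> a | YP; B -> aP | da; P -> a | SY | YP; Y -> d | Bd | ad

Unit productions: P->S.
Unit pairs (A ⇒* B via units): (P,S).
S: inherits non-unit rules of {S} → YP | a.
B: inherits non-unit rules of {B} → aP | da.
P: inherits non-unit rules of {P, S} → SY | YP | a.
Y: inherits non-unit rules of {Y} → Bd | ad | d.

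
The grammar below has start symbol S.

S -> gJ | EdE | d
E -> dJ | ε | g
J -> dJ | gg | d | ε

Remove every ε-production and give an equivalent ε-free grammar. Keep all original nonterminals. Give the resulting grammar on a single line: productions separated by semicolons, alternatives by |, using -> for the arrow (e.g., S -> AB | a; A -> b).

S -> d | g | Ed | dE | gJ | EdE; E -> d | g | dJ; J -> d | dJ | gg

Nullable set: {E, J}.
S -> EdE: E, E nullable, giving Ed | EdE | d | dE.
S -> gJ: J nullable, giving g | gJ.
Drop E -> ε.
E -> dJ: J nullable, giving d | dJ.
Drop J -> ε.
J -> dJ: J nullable, giving d | dJ.
Unchanged (no nullable symbols): S -> d; E -> g; J -> d; J -> gg.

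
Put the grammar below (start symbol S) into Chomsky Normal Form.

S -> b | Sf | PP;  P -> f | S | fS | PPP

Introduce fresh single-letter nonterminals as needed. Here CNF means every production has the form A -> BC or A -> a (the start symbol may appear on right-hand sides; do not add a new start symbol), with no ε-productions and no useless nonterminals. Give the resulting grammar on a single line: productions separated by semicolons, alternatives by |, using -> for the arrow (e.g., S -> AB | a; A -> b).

No ε-productions.
After unit-elimination: S -> b | PP | Sf; P -> b | f | PP | Sf | fS | PPP.
TERM: introduce A -> f and substitute in every rule of length ≥2.
BIN: P -> PPP becomes P -> PB, B -> PP.

S -> b | PP | SA; A -> f; B -> PP; P -> b | f | AS | PB | PP | SA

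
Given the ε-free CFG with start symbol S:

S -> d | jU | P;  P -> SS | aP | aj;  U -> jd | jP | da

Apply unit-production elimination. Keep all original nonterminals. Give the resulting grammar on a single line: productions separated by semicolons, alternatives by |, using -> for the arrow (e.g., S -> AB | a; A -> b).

S -> d | SS | aP | aj | jU; P -> SS | aP | aj; U -> da | jP | jd

Unit productions: S->P.
Unit pairs (A ⇒* B via units): (S,P).
S: inherits non-unit rules of {P, S} → SS | aP | aj | d | jU.
P: inherits non-unit rules of {P} → SS | aP | aj.
U: inherits non-unit rules of {U} → da | jP | jd.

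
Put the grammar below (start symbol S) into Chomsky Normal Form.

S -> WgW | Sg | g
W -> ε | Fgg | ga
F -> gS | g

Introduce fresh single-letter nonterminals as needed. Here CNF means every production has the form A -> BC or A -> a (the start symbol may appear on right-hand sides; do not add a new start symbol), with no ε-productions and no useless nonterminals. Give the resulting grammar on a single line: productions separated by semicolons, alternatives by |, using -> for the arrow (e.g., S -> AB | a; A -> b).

Nullable: {W}; after ε-elimination: S -> g | Sg | Wg | gW | WgW; F -> g | gS; W -> ga | Fgg.
No unit productions to eliminate.
TERM: introduce B -> a, A -> g and substitute in every rule of length ≥2.
BIN: S -> WAW becomes S -> WC, C -> AW; W -> FAA becomes W -> FD, D -> AA.

S -> g | AW | SA | WA | WC; A -> g; B -> a; C -> AW; D -> AA; F -> g | AS; W -> AB | FD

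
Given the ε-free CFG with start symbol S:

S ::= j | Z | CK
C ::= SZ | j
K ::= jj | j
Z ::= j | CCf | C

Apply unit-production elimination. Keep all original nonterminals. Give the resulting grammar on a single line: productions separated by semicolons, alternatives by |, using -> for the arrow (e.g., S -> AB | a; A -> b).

S -> j | CK | SZ | CCf; C -> j | SZ; K -> j | jj; Z -> j | SZ | CCf

Unit productions: S->Z, Z->C.
Unit pairs (A ⇒* B via units): (S,C), (S,Z), (Z,C).
S: inherits non-unit rules of {C, S, Z} → CCf | CK | SZ | j.
C: inherits non-unit rules of {C} → SZ | j.
K: inherits non-unit rules of {K} → j | jj.
Z: inherits non-unit rules of {C, Z} → CCf | SZ | j.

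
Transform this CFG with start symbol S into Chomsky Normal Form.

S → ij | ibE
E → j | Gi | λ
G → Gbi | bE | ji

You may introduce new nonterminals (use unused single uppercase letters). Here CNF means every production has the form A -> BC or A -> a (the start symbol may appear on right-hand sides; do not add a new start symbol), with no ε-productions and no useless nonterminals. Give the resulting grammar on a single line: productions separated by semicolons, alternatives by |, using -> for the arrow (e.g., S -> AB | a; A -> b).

S -> AB | AC | AF; A -> i; B -> b; C -> j; D -> BA; E -> j | GA; F -> BE; G -> b | BE | CA | GD

Nullable: {E}; after ε-elimination: S -> ib | ij | ibE; E -> j | Gi; G -> b | bE | ji | Gbi.
No unit productions to eliminate.
TERM: introduce B -> b, A -> i, C -> j and substitute in every rule of length ≥2.
BIN: G -> GBA becomes G -> GD, D -> BA; S -> ABE becomes S -> AF, F -> BE.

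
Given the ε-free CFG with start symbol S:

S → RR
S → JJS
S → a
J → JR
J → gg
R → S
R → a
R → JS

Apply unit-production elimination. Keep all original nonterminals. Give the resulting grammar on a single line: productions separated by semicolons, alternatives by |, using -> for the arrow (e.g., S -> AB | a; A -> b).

Unit productions: R->S.
Unit pairs (A ⇒* B via units): (R,S).
S: inherits non-unit rules of {S} → JJS | RR | a.
J: inherits non-unit rules of {J} → JR | gg.
R: inherits non-unit rules of {R, S} → JJS | JS | RR | a.

S -> a | RR | JJS; J -> JR | gg; R -> a | JS | RR | JJS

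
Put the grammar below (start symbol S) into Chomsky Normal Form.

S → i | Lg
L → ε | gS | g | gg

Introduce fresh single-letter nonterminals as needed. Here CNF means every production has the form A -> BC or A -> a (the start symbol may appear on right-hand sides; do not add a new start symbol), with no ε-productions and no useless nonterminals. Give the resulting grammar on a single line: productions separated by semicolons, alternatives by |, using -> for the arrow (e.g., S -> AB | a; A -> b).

Nullable: {L}; after ε-elimination: S -> g | i | Lg; L -> g | gS | gg.
No unit productions to eliminate.
TERM: introduce A -> g and substitute in every rule of length ≥2.

S -> g | i | LA; A -> g; L -> g | AA | AS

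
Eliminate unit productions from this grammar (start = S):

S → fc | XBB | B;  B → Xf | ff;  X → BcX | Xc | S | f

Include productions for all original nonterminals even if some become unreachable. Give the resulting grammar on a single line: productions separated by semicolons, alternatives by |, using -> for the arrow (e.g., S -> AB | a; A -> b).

Unit productions: S->B, X->S.
Unit pairs (A ⇒* B via units): (S,B), (X,B), (X,S).
S: inherits non-unit rules of {B, S} → XBB | Xf | fc | ff.
B: inherits non-unit rules of {B} → Xf | ff.
X: inherits non-unit rules of {B, S, X} → BcX | XBB | Xc | Xf | f | fc | ff.

S -> Xf | fc | ff | XBB; B -> Xf | ff; X -> f | Xc | Xf | fc | ff | BcX | XBB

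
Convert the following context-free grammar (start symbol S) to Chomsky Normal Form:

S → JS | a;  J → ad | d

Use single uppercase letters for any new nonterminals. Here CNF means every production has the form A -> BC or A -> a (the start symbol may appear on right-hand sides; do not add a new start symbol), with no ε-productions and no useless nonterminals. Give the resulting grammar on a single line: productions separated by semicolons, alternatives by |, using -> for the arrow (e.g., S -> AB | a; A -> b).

No ε-productions.
No unit productions to eliminate.
TERM: introduce A -> a, B -> d and substitute in every rule of length ≥2.

S -> a | JS; A -> a; B -> d; J -> d | AB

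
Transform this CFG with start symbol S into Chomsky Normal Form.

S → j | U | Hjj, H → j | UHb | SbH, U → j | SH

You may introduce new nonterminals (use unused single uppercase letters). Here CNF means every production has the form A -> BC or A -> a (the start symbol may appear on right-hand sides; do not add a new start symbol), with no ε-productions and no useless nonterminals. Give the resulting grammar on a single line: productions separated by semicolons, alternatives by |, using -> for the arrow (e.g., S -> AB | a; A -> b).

S -> j | HE | SH; A -> b; B -> j; C -> AH; D -> HA; E -> BB; H -> j | SC | UD; U -> j | SH

No ε-productions.
After unit-elimination: S -> j | SH | Hjj; H -> j | SbH | UHb; U -> j | SH.
TERM: introduce A -> b, B -> j and substitute in every rule of length ≥2.
BIN: H -> SAH becomes H -> SC, C -> AH; H -> UHA becomes H -> UD, D -> HA; S -> HBB becomes S -> HE, E -> BB.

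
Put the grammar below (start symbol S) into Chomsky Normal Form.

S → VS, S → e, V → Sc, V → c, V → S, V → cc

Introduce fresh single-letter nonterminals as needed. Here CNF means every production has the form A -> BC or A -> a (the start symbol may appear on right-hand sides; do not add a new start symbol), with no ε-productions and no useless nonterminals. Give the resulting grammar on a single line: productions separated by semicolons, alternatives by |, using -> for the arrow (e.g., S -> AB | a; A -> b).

S -> e | VS; A -> c; V -> c | e | AA | SA | VS

No ε-productions.
After unit-elimination: S -> e | VS; V -> c | e | Sc | VS | cc.
TERM: introduce A -> c and substitute in every rule of length ≥2.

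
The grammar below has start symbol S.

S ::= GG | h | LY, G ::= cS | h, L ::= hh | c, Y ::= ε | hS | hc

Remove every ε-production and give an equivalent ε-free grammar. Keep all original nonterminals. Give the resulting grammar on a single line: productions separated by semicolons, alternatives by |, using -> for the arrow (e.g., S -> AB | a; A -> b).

Nullable set: {Y}.
S -> LY: Y nullable, giving L | LY.
Drop Y -> ε.
Unchanged (no nullable symbols): S -> GG; S -> h; G -> cS; G -> h; L -> c; L -> hh; Y -> hS; Y -> hc.

S -> L | h | GG | LY; G -> h | cS; L -> c | hh; Y -> hS | hc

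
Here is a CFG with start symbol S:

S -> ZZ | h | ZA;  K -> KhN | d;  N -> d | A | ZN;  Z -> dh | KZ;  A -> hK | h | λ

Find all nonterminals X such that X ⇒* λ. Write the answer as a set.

Directly nullable (have an ε-rule): {A}.
N is nullable via N -> A (every symbol on the right is already known nullable).
Not nullable: K, S, Z — each has a terminal in every rule's right-hand side or depends on a non-nullable symbol.

{A, N}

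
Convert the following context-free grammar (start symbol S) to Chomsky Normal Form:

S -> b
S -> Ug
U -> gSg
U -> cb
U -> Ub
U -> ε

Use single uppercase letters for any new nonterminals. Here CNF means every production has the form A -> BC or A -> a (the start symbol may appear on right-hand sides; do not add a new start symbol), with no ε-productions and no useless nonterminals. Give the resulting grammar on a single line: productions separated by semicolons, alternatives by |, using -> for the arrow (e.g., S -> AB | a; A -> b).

S -> b | g | UA; A -> g; B -> b; C -> c; D -> SA; U -> b | AD | CB | UB

Nullable: {U}; after ε-elimination: S -> b | g | Ug; U -> b | Ub | cb | gSg.
No unit productions to eliminate.
TERM: introduce B -> b, C -> c, A -> g and substitute in every rule of length ≥2.
BIN: U -> ASA becomes U -> AD, D -> SA.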